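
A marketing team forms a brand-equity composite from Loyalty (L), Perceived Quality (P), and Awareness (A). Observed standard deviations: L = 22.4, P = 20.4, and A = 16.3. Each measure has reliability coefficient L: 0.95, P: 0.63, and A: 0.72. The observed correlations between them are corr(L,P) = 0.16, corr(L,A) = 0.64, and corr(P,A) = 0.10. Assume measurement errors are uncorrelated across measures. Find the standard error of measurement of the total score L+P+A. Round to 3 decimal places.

Var(total) = 1183.61 + 680.085 = 1863.69.
True-score variance = 930.15 + 680.085 = 1610.23, so reliability = 0.8640.
Error variance = 1863.69 − 1610.23 = 253.46; SEM = √253.46 = 15.920.

15.920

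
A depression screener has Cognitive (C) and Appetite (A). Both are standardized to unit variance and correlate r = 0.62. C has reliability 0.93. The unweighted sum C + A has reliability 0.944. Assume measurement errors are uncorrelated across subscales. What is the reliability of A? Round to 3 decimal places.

Var(C+A) = 2 + 2·0.62 = 3.240.
True-score variance = ρ_C + ρ_A + 2·0.62, so 0.944 = (0.93 + ρ_A + 1.24) / 3.240.
ρ_A = 0.944·3.240 − 0.93 − 1.24 = 0.889.

0.889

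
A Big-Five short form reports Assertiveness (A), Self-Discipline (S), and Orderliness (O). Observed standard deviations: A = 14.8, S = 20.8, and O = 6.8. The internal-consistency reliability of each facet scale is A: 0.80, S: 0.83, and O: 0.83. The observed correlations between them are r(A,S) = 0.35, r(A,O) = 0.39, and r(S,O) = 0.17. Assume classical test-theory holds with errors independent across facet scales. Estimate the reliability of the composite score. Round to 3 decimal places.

0.880

Var(A+S+O) = 14.8² + 20.8² + 6.8² + 2·[14.8·20.8·0.35 + 14.8·6.8·0.39 + 20.8·6.8·0.17] = 697.92 + 342.077 = 1040.
With uncorrelated errors the cross-covariances are all true-score covariance, so they carry over unchanged; only the diagonal terms shrink to ρᵢσᵢ².
True-score variance = [14.8²·0.80 + 20.8²·0.83 + 6.8²·0.83] + 342.077 = 572.702 + 342.077 = 914.779.
Reliability = 914.779 / 1040 = 0.880.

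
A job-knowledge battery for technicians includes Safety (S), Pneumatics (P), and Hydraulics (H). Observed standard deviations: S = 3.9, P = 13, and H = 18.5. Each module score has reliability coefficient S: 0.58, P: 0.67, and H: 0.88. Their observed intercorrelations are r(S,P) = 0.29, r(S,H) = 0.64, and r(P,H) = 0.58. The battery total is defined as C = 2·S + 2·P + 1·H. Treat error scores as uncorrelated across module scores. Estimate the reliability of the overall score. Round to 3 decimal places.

0.851

Var(C) = 2²·3.9² + 2²·13² + 18.5² + 2·[4·3.9·13·0.29 + 2·3.9·18.5·0.64 + 2·13·18.5·0.58] = 1079.09 + 860.288 = 1939.38.
With uncorrelated errors the cross-covariances are all true-score covariance, so they carry over unchanged; only the diagonal terms shrink to ρᵢσᵢ².
True-score variance = [2²·3.9²·0.58 + 2²·13²·0.67 + 18.5²·0.88] + 860.288 = 789.387 + 860.288 = 1649.68.
Reliability = 1649.68 / 1939.38 = 0.851.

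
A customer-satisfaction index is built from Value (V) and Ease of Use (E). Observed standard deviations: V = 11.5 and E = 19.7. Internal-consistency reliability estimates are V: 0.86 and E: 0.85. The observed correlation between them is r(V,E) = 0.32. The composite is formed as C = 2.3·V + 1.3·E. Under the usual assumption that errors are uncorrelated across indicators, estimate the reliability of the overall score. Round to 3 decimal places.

Var(C) = 2.3²·11.5² + 1.3²·19.7² + 2·[2.99·11.5·19.7·0.32] = 1355.47 + 433.526 = 1789.
Under uncorrelated errors the observed covariances equal the true-score covariances, so only the own-variance terms attenuate.
True-score variance = [2.3²·11.5²·0.86 + 1.3²·19.7²·0.85] + 433.526 = 1159.15 + 433.526 = 1592.68.
Reliability = 1592.68 / 1789 = 0.890.

0.890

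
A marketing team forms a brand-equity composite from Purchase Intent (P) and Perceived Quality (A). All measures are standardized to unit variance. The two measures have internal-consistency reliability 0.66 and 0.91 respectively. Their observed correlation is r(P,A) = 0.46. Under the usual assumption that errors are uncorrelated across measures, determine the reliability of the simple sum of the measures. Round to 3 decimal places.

Var(P+A) = 2 + 2·[0.46] = 2 + 0.92 = 2.92.
With uncorrelated errors the cross-covariances are all true-score covariance, so they carry over unchanged; only the diagonal terms shrink to ρᵢσᵢ².
True-score variance = [0.66 + 0.91] + 0.92 = 1.57 + 0.92 = 2.49.
Reliability = 2.49 / 2.92 = 0.853.

0.853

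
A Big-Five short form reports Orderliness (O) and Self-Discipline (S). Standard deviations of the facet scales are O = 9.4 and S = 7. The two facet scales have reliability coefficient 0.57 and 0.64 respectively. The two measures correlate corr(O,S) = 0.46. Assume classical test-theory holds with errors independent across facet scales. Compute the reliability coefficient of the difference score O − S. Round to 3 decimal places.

Var(O−S) = 9.4² + 7² − 2·9.4·7·0.46 = 137.36 − 60.536 = 76.824.
With uncorrelated errors the cross-covariances are all true-score covariance, so they carry over unchanged; only the diagonal terms shrink to ρᵢσᵢ².
True-score variance = [9.4²·0.57 + 7²·0.64] − 60.536 = 81.7252 − 60.536 = 21.1892.
Reliability = 21.1892 / 76.824 = 0.276.

0.276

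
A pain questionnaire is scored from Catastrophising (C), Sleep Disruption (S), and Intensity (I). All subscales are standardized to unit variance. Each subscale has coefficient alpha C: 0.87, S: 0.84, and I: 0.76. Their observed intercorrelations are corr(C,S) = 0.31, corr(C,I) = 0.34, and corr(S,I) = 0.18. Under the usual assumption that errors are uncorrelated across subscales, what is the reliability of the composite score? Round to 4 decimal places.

Var(C+S+I) = 3 + 2·[0.31 + 0.34 + 0.18] = 3 + 1.66 = 4.66.
Because errors are independent across components, Cov(Tᵢ,Tⱼ) = Cov(Xᵢ,Xⱼ); the off-diagonal part of the true-score variance is the same as above.
True-score variance = [0.87 + 0.84 + 0.76] + 1.66 = 2.47 + 1.66 = 4.13.
Reliability = 4.13 / 4.66 = 0.8863.

0.8863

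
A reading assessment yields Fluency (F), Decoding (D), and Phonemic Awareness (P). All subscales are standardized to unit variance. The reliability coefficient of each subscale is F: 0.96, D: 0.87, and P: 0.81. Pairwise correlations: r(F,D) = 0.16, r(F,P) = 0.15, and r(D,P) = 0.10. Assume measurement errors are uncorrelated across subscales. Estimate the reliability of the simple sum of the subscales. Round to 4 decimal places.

0.9058

Var(F+D+P) = 3 + 2·[0.16 + 0.15 + 0.10] = 3 + 0.82 = 3.82.
Because errors are independent across components, Cov(Tᵢ,Tⱼ) = Cov(Xᵢ,Xⱼ); the off-diagonal part of the true-score variance is the same as above.
True-score variance = [0.96 + 0.87 + 0.81] + 0.82 = 2.64 + 0.82 = 3.46.
Reliability = 3.46 / 3.82 = 0.9058.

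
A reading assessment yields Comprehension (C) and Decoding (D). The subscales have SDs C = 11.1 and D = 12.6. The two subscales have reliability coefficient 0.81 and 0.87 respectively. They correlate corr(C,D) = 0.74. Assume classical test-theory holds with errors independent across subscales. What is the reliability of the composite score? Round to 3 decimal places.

Var(C+D) = 11.1² + 12.6² + 2·[11.1·12.6·0.74] = 281.97 + 206.993 = 488.963.
With uncorrelated errors the cross-covariances are all true-score covariance, so they carry over unchanged; only the diagonal terms shrink to ρᵢσᵢ².
True-score variance = [11.1²·0.81 + 12.6²·0.87] + 206.993 = 237.921 + 206.993 = 444.914.
Reliability = 444.914 / 488.963 = 0.910.

0.910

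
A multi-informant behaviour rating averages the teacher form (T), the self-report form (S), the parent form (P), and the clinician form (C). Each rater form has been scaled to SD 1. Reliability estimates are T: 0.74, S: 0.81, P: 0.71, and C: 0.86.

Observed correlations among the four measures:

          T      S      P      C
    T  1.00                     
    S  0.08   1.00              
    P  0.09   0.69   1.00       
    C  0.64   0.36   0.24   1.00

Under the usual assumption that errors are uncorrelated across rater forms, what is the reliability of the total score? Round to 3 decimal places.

Var(T+S+P+C) = 4 + 2·[0.08 + 0.09 + 0.64 + 0.69 + 0.36 + 0.24] = 4 + 4.2 = 8.2.
Because errors are independent across components, Cov(Tᵢ,Tⱼ) = Cov(Xᵢ,Xⱼ); the off-diagonal part of the true-score variance is the same as above.
True-score variance = [0.74 + 0.81 + 0.71 + 0.86] + 4.2 = 3.12 + 4.2 = 7.32.
Reliability = 7.32 / 8.2 = 0.893.

0.893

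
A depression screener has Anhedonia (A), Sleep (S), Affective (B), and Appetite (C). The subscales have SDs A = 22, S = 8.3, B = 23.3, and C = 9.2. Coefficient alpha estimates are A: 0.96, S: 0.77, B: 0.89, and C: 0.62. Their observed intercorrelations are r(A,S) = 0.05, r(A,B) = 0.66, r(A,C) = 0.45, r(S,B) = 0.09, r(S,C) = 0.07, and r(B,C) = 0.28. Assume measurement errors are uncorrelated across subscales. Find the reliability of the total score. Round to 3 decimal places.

Var(A+S+B+C) = 22² + 8.3² + 23.3² + 9.2² + 2·[22·8.3·0.05 + 22·23.3·0.66 + 22·9.2·0.45 + 8.3·23.3·0.09 + 8.3·9.2·0.07 + 23.3·9.2·0.28] = 1180.42 + 1042.59 = 2223.01.
Under uncorrelated errors the observed covariances equal the true-score covariances, so only the own-variance terms attenuate.
True-score variance = [22²·0.96 + 8.3²·0.77 + 23.3²·0.89 + 9.2²·0.62] + 1042.59 = 1053.33 + 1042.59 = 2095.93.
Reliability = 2095.93 / 2223.01 = 0.943.

0.943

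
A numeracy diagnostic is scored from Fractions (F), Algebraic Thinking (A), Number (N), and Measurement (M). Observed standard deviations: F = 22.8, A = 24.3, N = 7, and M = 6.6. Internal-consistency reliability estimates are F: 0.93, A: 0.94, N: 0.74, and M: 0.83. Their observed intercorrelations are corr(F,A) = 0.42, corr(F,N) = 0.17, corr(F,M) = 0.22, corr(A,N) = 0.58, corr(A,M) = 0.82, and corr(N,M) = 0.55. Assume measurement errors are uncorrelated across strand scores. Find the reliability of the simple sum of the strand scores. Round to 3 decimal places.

0.960

Var(F+A+N+M) = 22.8² + 24.3² + 7² + 6.6² + 2·[22.8·24.3·0.42 + 22.8·7·0.17 + 22.8·6.6·0.22 + 24.3·7·0.58 + 24.3·6.6·0.82 + 7·6.6·0.55] = 1202.89 + 1097.03 = 2299.92.
With uncorrelated errors the cross-covariances are all true-score covariance, so they carry over unchanged; only the diagonal terms shrink to ρᵢσᵢ².
True-score variance = [22.8²·0.93 + 24.3²·0.94 + 7²·0.74 + 6.6²·0.83] + 1097.03 = 1110.93 + 1097.03 = 2207.95.
Reliability = 2207.95 / 2299.92 = 0.960.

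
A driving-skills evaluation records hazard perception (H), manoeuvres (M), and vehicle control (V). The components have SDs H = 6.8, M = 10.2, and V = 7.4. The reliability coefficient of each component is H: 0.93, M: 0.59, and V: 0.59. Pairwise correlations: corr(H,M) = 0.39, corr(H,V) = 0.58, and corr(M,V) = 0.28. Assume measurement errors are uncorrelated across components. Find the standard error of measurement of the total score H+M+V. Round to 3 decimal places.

8.267

Var(total) = 205.04 + 154.741 = 359.781.
True-score variance = 136.695 + 154.741 = 291.436, so reliability = 0.8100.
Error variance = 359.781 − 291.436 = 68.3448; SEM = √68.3448 = 8.267.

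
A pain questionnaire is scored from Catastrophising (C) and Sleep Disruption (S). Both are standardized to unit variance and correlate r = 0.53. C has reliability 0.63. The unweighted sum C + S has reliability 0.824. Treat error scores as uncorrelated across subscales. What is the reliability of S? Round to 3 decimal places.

Var(C+S) = 2 + 2·0.53 = 3.060.
True-score variance = ρ_C + ρ_S + 2·0.53, so 0.824 = (0.63 + ρ_S + 1.06) / 3.060.
ρ_S = 0.824·3.060 − 0.63 − 1.06 = 0.831.

0.831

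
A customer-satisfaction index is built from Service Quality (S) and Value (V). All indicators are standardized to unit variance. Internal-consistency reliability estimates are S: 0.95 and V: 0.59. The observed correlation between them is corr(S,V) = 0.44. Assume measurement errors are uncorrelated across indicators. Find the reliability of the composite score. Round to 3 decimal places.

Var(S+V) = 2 + 2·[0.44] = 2 + 0.88 = 2.88.
With uncorrelated errors the cross-covariances are all true-score covariance, so they carry over unchanged; only the diagonal terms shrink to ρᵢσᵢ².
True-score variance = [0.95 + 0.59] + 0.88 = 1.54 + 0.88 = 2.42.
Reliability = 2.42 / 2.88 = 0.840.

0.840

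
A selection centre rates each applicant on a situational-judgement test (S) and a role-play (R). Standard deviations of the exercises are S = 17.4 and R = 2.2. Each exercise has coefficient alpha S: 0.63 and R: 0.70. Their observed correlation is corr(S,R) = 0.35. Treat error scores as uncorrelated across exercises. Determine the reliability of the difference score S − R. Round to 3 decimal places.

Var(S−R) = 17.4² + 2.2² − 2·17.4·2.2·0.35 = 307.6 − 26.796 = 280.804.
Because errors are independent across components, Cov(Tᵢ,Tⱼ) = Cov(Xᵢ,Xⱼ); the off-diagonal part of the true-score variance is the same as above.
True-score variance = [17.4²·0.63 + 2.2²·0.70] − 26.796 = 194.127 − 26.796 = 167.331.
Reliability = 167.331 / 280.804 = 0.596.

0.596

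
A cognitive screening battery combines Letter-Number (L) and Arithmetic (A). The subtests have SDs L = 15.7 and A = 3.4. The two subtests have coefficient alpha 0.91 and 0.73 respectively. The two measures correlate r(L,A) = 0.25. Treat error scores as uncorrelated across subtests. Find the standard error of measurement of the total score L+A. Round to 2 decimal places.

5.03

Var(total) = 258.05 + 26.69 = 284.74.
True-score variance = 232.745 + 26.69 = 259.435, so reliability = 0.9111.
Error variance = 284.74 − 259.435 = 25.3053; SEM = √25.3053 = 5.03.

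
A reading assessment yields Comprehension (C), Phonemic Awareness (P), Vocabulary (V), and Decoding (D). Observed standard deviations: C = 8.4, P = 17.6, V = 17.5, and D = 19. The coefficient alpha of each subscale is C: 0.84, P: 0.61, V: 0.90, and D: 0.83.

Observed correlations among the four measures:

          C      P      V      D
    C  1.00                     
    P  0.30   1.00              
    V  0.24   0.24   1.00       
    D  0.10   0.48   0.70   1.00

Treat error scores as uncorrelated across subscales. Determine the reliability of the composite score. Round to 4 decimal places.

0.8969

Var(C+P+V+D) = 8.4² + 17.6² + 17.5² + 19² + 2·[8.4·17.6·0.30 + 8.4·17.5·0.24 + 8.4·19·0.10 + 17.6·17.5·0.24 + 17.6·19·0.48 + 17.5·19·0.70] = 1047.57 + 1125.55 = 2173.12.
Under uncorrelated errors the observed covariances equal the true-score covariances, so only the own-variance terms attenuate.
True-score variance = [8.4²·0.84 + 17.6²·0.61 + 17.5²·0.90 + 19²·0.83] + 1125.55 = 823.479 + 1125.55 = 1949.03.
Reliability = 1949.03 / 2173.12 = 0.8969.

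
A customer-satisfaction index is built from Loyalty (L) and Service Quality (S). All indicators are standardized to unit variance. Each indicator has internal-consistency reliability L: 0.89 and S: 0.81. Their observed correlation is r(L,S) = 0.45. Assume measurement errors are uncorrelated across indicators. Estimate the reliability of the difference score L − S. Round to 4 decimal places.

Var(L−S) = 1 + 1 − 2·0.45 = 2 − 0.9 = 1.1.
Under uncorrelated errors the observed covariances equal the true-score covariances, so only the own-variance terms attenuate.
True-score variance = [0.89 + 0.81] − 0.9 = 1.7 − 0.9 = 0.8.
Reliability = 0.8 / 1.1 = 0.7273.

0.7273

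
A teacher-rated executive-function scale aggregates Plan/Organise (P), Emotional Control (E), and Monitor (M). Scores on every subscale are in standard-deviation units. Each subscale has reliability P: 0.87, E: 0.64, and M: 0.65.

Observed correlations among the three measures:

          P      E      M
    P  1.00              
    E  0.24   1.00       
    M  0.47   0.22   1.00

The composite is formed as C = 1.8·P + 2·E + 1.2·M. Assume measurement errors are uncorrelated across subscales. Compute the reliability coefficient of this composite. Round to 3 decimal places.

0.825

Var(C) = 1.8² + 2² + 1.2² + 2·[3.6·0.24 + 2.16·0.47 + 2.4·0.22] = 8.68 + 4.8144 = 13.4944.
Under uncorrelated errors the observed covariances equal the true-score covariances, so only the own-variance terms attenuate.
True-score variance = [1.8²·0.87 + 2²·0.64 + 1.2²·0.65] + 4.8144 = 6.3148 + 4.8144 = 11.1292.
Reliability = 11.1292 / 13.4944 = 0.825.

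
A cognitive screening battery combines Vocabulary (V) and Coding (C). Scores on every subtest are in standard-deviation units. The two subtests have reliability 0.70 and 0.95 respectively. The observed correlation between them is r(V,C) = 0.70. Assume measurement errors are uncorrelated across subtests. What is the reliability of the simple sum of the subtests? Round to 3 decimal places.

Var(V+C) = 2 + 2·[0.70] = 2 + 1.4 = 3.4.
Under uncorrelated errors the observed covariances equal the true-score covariances, so only the own-variance terms attenuate.
True-score variance = [0.70 + 0.95] + 1.4 = 1.65 + 1.4 = 3.05.
Reliability = 3.05 / 3.4 = 0.897.

0.897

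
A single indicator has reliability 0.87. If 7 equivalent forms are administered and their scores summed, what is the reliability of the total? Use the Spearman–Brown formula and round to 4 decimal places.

ρ_k = kρ / (1 + (k−1)ρ) = 7·0.87 / (1 + 6·0.87) = 6.090 / 6.220 = 0.9791.

0.9791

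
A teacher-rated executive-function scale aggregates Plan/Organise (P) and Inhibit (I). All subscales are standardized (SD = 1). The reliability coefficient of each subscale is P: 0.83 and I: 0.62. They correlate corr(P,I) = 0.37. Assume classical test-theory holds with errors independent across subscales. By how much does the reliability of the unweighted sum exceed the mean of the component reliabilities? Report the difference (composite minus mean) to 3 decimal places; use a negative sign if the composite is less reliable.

Var(sum) = 2 + 0.74 = 2.74; true-score variance = 1.45 + 0.74 = 2.19; composite reliability = 0.7993.
Mean component reliability = 0.7250.
Difference = 0.7993 − 0.7250 = 0.074.

0.074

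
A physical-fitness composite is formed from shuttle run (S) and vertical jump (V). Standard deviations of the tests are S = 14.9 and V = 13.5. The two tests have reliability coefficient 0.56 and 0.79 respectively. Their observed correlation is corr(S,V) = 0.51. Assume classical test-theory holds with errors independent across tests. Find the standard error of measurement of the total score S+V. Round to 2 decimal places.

11.66

Var(total) = 404.26 + 205.173 = 609.433.
True-score variance = 268.303 + 205.173 = 473.476, so reliability = 0.7769.
Error variance = 609.433 − 473.476 = 135.957; SEM = √135.957 = 11.66.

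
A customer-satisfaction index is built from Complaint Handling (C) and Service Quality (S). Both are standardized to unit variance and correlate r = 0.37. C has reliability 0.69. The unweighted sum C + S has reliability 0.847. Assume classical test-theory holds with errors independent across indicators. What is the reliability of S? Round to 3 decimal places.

Var(C+S) = 2 + 2·0.37 = 2.740.
True-score variance = ρ_C + ρ_S + 2·0.37, so 0.847 = (0.69 + ρ_S + 0.74) / 2.740.
ρ_S = 0.847·2.740 − 0.69 − 0.74 = 0.891.

0.891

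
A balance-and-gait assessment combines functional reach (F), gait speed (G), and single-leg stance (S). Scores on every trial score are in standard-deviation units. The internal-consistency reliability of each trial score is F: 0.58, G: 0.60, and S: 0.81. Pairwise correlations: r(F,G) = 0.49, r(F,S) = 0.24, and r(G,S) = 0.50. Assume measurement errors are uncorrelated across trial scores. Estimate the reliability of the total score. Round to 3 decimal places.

0.815

Var(F+G+S) = 3 + 2·[0.49 + 0.24 + 0.50] = 3 + 2.46 = 5.46.
With uncorrelated errors the cross-covariances are all true-score covariance, so they carry over unchanged; only the diagonal terms shrink to ρᵢσᵢ².
True-score variance = [0.58 + 0.60 + 0.81] + 2.46 = 1.99 + 2.46 = 4.45.
Reliability = 4.45 / 5.46 = 0.815.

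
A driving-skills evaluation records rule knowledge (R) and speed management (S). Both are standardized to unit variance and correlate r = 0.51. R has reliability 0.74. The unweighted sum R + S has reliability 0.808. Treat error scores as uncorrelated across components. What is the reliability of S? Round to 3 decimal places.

0.680

Var(R+S) = 2 + 2·0.51 = 3.020.
True-score variance = ρ_R + ρ_S + 2·0.51, so 0.808 = (0.74 + ρ_S + 1.02) / 3.020.
ρ_S = 0.808·3.020 − 0.74 − 1.02 = 0.680.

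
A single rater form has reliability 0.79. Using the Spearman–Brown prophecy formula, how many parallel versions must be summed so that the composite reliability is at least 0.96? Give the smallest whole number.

7

k ≥ ρ*(1−ρ₁)/(ρ₁(1−ρ*)) = 0.96·0.21 / (0.79·0.04) = 6.380.
Smallest integer k = 7.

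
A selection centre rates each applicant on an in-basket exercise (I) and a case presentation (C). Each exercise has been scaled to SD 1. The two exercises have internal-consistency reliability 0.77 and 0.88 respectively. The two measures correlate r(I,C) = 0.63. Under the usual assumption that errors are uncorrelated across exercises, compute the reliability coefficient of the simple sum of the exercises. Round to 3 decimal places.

Var(I+C) = 2 + 2·[0.63] = 2 + 1.26 = 3.26.
Because errors are independent across components, Cov(Tᵢ,Tⱼ) = Cov(Xᵢ,Xⱼ); the off-diagonal part of the true-score variance is the same as above.
True-score variance = [0.77 + 0.88] + 1.26 = 1.65 + 1.26 = 2.91.
Reliability = 2.91 / 3.26 = 0.893.

0.893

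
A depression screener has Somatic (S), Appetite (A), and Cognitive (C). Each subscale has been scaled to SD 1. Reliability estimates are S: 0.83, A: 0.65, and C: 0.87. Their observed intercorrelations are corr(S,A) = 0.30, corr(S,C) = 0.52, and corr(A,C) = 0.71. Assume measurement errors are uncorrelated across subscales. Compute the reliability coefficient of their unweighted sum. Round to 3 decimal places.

Var(S+A+C) = 3 + 2·[0.30 + 0.52 + 0.71] = 3 + 3.06 = 6.06.
Because errors are independent across components, Cov(Tᵢ,Tⱼ) = Cov(Xᵢ,Xⱼ); the off-diagonal part of the true-score variance is the same as above.
True-score variance = [0.83 + 0.65 + 0.87] + 3.06 = 2.35 + 3.06 = 5.41.
Reliability = 5.41 / 6.06 = 0.893.

0.893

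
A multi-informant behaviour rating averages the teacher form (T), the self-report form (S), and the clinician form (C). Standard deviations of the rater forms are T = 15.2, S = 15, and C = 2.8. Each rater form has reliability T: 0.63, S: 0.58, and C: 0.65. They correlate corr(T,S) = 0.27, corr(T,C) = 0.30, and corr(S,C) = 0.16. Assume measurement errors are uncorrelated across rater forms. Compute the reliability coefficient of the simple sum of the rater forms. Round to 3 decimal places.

Var(T+S+C) = 15.2² + 15² + 2.8² + 2·[15.2·15·0.27 + 15.2·2.8·0.30 + 15·2.8·0.16] = 463.88 + 162.096 = 625.976.
Because errors are independent across components, Cov(Tᵢ,Tⱼ) = Cov(Xᵢ,Xⱼ); the off-diagonal part of the true-score variance is the same as above.
True-score variance = [15.2²·0.63 + 15²·0.58 + 2.8²·0.65] + 162.096 = 281.151 + 162.096 = 443.247.
Reliability = 443.247 / 625.976 = 0.708.

0.708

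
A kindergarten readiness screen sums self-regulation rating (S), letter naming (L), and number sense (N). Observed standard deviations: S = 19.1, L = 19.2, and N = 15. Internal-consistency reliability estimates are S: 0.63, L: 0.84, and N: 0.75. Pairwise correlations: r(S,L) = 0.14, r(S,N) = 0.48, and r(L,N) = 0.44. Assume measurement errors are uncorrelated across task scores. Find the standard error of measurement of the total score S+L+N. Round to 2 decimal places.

Var(total) = 958.45 + 631.162 = 1589.61.
True-score variance = 708.238 + 631.162 = 1339.4, so reliability = 0.8426.
Error variance = 1589.61 − 1339.4 = 250.212; SEM = √250.212 = 15.82.

15.82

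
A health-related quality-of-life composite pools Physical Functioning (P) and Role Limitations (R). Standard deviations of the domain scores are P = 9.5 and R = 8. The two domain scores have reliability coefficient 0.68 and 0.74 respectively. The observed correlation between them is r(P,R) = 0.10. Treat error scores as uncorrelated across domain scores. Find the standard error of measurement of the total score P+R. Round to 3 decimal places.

Var(total) = 154.25 + 15.2 = 169.45.
True-score variance = 108.73 + 15.2 = 123.93, so reliability = 0.7314.
Error variance = 169.45 − 123.93 = 45.52; SEM = √45.52 = 6.747.

6.747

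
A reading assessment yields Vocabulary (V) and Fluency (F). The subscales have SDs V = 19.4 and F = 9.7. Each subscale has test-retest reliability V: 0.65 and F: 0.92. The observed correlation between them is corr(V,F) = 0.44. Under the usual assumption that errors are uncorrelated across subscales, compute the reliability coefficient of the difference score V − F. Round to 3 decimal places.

Var(V−F) = 19.4² + 9.7² − 2·19.4·9.7·0.44 = 470.45 − 165.598 = 304.852.
Under uncorrelated errors the observed covariances equal the true-score covariances, so only the own-variance terms attenuate.
True-score variance = [19.4²·0.65 + 9.7²·0.92] − 165.598 = 331.197 − 165.598 = 165.598.
Reliability = 165.598 / 304.852 = 0.543.

0.543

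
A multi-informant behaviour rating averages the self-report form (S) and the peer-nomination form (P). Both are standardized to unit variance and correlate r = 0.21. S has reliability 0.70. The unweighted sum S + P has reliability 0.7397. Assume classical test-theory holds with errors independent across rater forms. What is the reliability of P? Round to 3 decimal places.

0.670

Var(S+P) = 2 + 2·0.21 = 2.420.
True-score variance = ρ_S + ρ_P + 2·0.21, so 0.7397 = (0.70 + ρ_P + 0.42) / 2.420.
ρ_P = 0.7397·2.420 − 0.70 − 0.42 = 0.670.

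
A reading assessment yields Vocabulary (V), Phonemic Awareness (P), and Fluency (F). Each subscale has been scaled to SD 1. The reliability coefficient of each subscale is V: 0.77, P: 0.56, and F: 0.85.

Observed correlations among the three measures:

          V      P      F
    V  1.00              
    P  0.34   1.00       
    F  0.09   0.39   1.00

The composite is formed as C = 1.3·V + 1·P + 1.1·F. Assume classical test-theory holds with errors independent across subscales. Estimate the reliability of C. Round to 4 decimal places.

Var(C) = 1.3² + 1 + 1.1² + 2·[1.3·0.34 + 1.43·0.09 + 1.1·0.39] = 3.9 + 1.9994 = 5.8994.
With uncorrelated errors the cross-covariances are all true-score covariance, so they carry over unchanged; only the diagonal terms shrink to ρᵢσᵢ².
True-score variance = [1.3²·0.77 + 0.56 + 1.1²·0.85] + 1.9994 = 2.8898 + 1.9994 = 4.8892.
Reliability = 4.8892 / 5.8994 = 0.8288.

0.8288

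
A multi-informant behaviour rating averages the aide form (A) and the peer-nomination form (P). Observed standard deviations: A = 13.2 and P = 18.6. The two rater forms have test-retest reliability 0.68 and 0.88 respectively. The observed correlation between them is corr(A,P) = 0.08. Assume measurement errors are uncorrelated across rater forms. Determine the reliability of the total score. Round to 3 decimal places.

0.826

Var(A+P) = 13.2² + 18.6² + 2·[13.2·18.6·0.08] = 520.2 + 39.2832 = 559.483.
Because errors are independent across components, Cov(Tᵢ,Tⱼ) = Cov(Xᵢ,Xⱼ); the off-diagonal part of the true-score variance is the same as above.
True-score variance = [13.2²·0.68 + 18.6²·0.88] + 39.2832 = 422.928 + 39.2832 = 462.211.
Reliability = 462.211 / 559.483 = 0.826.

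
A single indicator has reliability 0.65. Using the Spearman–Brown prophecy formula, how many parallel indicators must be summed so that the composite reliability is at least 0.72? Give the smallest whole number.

k ≥ ρ*(1−ρ₁)/(ρ₁(1−ρ*)) = 0.72·0.35 / (0.65·0.28) = 1.385.
Smallest integer k = 2.

2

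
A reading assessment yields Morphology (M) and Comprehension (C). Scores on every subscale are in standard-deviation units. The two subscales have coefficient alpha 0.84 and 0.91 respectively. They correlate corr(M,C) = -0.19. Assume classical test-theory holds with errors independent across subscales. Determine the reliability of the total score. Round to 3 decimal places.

0.846

Var(M+C) = 2 + 2·[(-0.19)] = 2 − 0.38 = 1.62.
Because errors are independent across components, Cov(Tᵢ,Tⱼ) = Cov(Xᵢ,Xⱼ); the off-diagonal part of the true-score variance is the same as above.
True-score variance = [0.84 + 0.91] − 0.38 = 1.75 − 0.38 = 1.37.
Reliability = 1.37 / 1.62 = 0.846.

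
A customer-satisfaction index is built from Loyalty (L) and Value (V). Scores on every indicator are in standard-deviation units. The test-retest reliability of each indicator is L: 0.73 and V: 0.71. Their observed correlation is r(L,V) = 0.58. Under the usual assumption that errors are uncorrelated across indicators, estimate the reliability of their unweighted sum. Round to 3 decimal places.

Var(L+V) = 2 + 2·[0.58] = 2 + 1.16 = 3.16.
Because errors are independent across components, Cov(Tᵢ,Tⱼ) = Cov(Xᵢ,Xⱼ); the off-diagonal part of the true-score variance is the same as above.
True-score variance = [0.73 + 0.71] + 1.16 = 1.44 + 1.16 = 2.6.
Reliability = 2.6 / 3.16 = 0.823.

0.823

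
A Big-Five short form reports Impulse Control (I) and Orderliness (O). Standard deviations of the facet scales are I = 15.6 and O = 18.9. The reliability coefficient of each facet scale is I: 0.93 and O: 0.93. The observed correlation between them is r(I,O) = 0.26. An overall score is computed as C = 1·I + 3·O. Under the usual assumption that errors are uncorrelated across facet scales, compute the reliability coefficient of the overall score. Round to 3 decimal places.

Var(C) = 15.6² + 3²·18.9² + 2·[3·15.6·18.9·0.26] = 3458.25 + 459.95 = 3918.2.
With uncorrelated errors the cross-covariances are all true-score covariance, so they carry over unchanged; only the diagonal terms shrink to ρᵢσᵢ².
True-score variance = [15.6²·0.93 + 3²·18.9²·0.93] + 459.95 = 3216.17 + 459.95 = 3676.12.
Reliability = 3676.12 / 3918.2 = 0.938.

0.938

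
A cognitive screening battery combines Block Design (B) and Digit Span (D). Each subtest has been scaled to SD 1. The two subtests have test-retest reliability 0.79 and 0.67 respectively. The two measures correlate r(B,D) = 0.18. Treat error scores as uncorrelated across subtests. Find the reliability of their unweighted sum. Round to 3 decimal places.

0.771

Var(B+D) = 2 + 2·[0.18] = 2 + 0.36 = 2.36.
Under uncorrelated errors the observed covariances equal the true-score covariances, so only the own-variance terms attenuate.
True-score variance = [0.79 + 0.67] + 0.36 = 1.46 + 0.36 = 1.82.
Reliability = 1.82 / 2.36 = 0.771.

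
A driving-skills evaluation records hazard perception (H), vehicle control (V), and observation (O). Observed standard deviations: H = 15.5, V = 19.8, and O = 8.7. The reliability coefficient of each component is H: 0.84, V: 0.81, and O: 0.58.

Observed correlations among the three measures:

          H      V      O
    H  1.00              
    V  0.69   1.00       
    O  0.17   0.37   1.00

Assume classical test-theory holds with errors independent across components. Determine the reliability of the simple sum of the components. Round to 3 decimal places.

Var(H+V+O) = 15.5² + 19.8² + 8.7² + 2·[15.5·19.8·0.69 + 15.5·8.7·0.17 + 19.8·8.7·0.37] = 707.98 + 596.843 = 1304.82.
Under uncorrelated errors the observed covariances equal the true-score covariances, so only the own-variance terms attenuate.
True-score variance = [15.5²·0.84 + 19.8²·0.81 + 8.7²·0.58] + 596.843 = 563.263 + 596.843 = 1160.11.
Reliability = 1160.11 / 1304.82 = 0.889.

0.889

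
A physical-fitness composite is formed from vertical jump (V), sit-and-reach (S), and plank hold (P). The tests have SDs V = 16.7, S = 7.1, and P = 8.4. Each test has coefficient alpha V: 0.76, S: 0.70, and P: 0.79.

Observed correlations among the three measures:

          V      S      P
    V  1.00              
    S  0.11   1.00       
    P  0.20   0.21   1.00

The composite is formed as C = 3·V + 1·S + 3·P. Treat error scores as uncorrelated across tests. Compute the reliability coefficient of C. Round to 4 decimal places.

0.8052

Var(C) = 3²·16.7² + 7.1² + 3²·8.4² + 2·[3·16.7·7.1·0.11 + 9·16.7·8.4·0.20 + 3·7.1·8.4·0.21] = 3195.46 + 658.411 = 3853.87.
With uncorrelated errors the cross-covariances are all true-score covariance, so they carry over unchanged; only the diagonal terms shrink to ρᵢσᵢ².
True-score variance = [3²·16.7²·0.76 + 7.1²·0.70 + 3²·8.4²·0.79] + 658.411 = 2444.58 + 658.411 = 3102.99.
Reliability = 3102.99 / 3853.87 = 0.8052.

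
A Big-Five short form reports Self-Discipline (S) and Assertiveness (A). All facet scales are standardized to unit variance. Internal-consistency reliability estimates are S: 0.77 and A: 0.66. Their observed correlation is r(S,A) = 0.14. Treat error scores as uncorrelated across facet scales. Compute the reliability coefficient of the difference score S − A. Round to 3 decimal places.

Var(S−A) = 1 + 1 − 2·0.14 = 2 − 0.28 = 1.72.
Because errors are independent across components, Cov(Tᵢ,Tⱼ) = Cov(Xᵢ,Xⱼ); the off-diagonal part of the true-score variance is the same as above.
True-score variance = [0.77 + 0.66] − 0.28 = 1.43 − 0.28 = 1.15.
Reliability = 1.15 / 1.72 = 0.669.

0.669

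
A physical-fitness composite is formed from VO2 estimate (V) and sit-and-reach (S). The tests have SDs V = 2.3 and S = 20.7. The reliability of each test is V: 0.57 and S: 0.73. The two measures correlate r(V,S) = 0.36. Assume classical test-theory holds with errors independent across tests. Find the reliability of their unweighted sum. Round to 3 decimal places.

Var(V+S) = 2.3² + 20.7² + 2·[2.3·20.7·0.36] = 433.78 + 34.2792 = 468.059.
With uncorrelated errors the cross-covariances are all true-score covariance, so they carry over unchanged; only the diagonal terms shrink to ρᵢσᵢ².
True-score variance = [2.3²·0.57 + 20.7²·0.73] + 34.2792 = 315.813 + 34.2792 = 350.092.
Reliability = 350.092 / 468.059 = 0.748.

0.748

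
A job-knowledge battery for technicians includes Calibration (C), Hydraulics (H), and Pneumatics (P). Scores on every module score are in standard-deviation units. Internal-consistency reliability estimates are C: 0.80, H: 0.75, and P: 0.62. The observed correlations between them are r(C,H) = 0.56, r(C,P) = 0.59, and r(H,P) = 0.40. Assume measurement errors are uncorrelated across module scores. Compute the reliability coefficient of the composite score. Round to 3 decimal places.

0.864

Var(C+H+P) = 3 + 2·[0.56 + 0.59 + 0.40] = 3 + 3.1 = 6.1.
Because errors are independent across components, Cov(Tᵢ,Tⱼ) = Cov(Xᵢ,Xⱼ); the off-diagonal part of the true-score variance is the same as above.
True-score variance = [0.80 + 0.75 + 0.62] + 3.1 = 2.17 + 3.1 = 5.27.
Reliability = 5.27 / 6.1 = 0.864.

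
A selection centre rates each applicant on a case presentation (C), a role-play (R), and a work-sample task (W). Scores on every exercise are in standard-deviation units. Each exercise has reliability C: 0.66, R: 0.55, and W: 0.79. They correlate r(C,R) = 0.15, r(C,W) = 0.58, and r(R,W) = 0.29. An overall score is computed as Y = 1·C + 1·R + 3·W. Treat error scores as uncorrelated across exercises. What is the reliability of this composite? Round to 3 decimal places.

Var(Y) = 1 + 1 + 3² + 2·[0.15 + 3·0.58 + 3·0.29] = 11 + 5.52 = 16.52.
With uncorrelated errors the cross-covariances are all true-score covariance, so they carry over unchanged; only the diagonal terms shrink to ρᵢσᵢ².
True-score variance = [0.66 + 0.55 + 3²·0.79] + 5.52 = 8.32 + 5.52 = 13.84.
Reliability = 13.84 / 16.52 = 0.838.

0.838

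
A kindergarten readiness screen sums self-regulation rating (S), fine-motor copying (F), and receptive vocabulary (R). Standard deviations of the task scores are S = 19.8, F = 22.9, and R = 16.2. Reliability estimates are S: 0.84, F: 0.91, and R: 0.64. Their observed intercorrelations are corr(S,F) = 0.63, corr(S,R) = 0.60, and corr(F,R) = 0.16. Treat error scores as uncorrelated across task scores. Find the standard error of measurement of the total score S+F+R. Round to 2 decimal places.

14.30

Var(total) = 1178.89 + 1074.93 = 2253.82.
True-score variance = 974.488 + 1074.93 = 2049.42, so reliability = 0.9093.
Error variance = 2253.82 − 2049.42 = 204.402; SEM = √204.402 = 14.30.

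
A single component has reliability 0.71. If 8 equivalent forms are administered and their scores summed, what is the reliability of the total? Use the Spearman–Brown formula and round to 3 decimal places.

ρ_k = kρ / (1 + (k−1)ρ) = 8·0.71 / (1 + 7·0.71) = 5.680 / 5.970 = 0.951.

0.951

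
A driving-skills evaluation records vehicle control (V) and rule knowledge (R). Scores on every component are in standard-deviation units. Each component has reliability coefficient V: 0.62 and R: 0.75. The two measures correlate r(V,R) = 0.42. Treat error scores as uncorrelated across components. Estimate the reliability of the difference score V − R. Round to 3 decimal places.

0.457

Var(V−R) = 1 + 1 − 2·0.42 = 2 − 0.84 = 1.16.
With uncorrelated errors the cross-covariances are all true-score covariance, so they carry over unchanged; only the diagonal terms shrink to ρᵢσᵢ².
True-score variance = [0.62 + 0.75] − 0.84 = 1.37 − 0.84 = 0.53.
Reliability = 0.53 / 1.16 = 0.457.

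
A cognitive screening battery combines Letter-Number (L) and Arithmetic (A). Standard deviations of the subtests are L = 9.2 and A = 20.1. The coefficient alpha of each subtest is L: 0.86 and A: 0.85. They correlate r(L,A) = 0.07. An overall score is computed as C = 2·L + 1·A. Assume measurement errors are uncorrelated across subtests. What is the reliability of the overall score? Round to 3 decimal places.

0.864

Var(C) = 2²·9.2² + 20.1² + 2·[2·9.2·20.1·0.07] = 742.57 + 51.7776 = 794.348.
Because errors are independent across components, Cov(Tᵢ,Tⱼ) = Cov(Xᵢ,Xⱼ); the off-diagonal part of the true-score variance is the same as above.
True-score variance = [2²·9.2²·0.86 + 20.1²·0.85] + 51.7776 = 634.57 + 51.7776 = 686.348.
Reliability = 686.348 / 794.348 = 0.864.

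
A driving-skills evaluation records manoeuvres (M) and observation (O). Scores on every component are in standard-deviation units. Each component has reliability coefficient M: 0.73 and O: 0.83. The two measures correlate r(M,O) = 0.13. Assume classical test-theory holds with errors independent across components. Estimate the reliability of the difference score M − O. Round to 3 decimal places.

Var(M−O) = 1 + 1 − 2·0.13 = 2 − 0.26 = 1.74.
Because errors are independent across components, Cov(Tᵢ,Tⱼ) = Cov(Xᵢ,Xⱼ); the off-diagonal part of the true-score variance is the same as above.
True-score variance = [0.73 + 0.83] − 0.26 = 1.56 − 0.26 = 1.3.
Reliability = 1.3 / 1.74 = 0.747.

0.747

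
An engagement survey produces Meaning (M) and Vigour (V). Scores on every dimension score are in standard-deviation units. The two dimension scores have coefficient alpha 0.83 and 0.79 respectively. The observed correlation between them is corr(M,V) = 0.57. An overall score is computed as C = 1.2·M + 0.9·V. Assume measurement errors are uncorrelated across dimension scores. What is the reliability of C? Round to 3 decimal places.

Var(C) = 1.2² + 0.9² + 2·[1.08·0.57] = 2.25 + 1.2312 = 3.4812.
With uncorrelated errors the cross-covariances are all true-score covariance, so they carry over unchanged; only the diagonal terms shrink to ρᵢσᵢ².
True-score variance = [1.2²·0.83 + 0.9²·0.79] + 1.2312 = 1.8351 + 1.2312 = 3.0663.
Reliability = 3.0663 / 3.4812 = 0.881.

0.881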